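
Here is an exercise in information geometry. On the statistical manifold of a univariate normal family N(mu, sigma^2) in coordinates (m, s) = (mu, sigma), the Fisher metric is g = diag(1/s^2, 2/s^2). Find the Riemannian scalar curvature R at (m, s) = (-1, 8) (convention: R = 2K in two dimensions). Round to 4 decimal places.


The metric has the form g = (A dm^2 + B ds^2)/s^2 with A = 1, B = 2.
Substitute u = sqrt(A/B)*m: g = B*(du^2 + ds^2)/s^2, i.e. B times the
Poincare upper half-plane metric, which has constant Gaussian curvature -1.
Scaling a 2D metric by a constant c divides the Gaussian curvature by c,
so K = -1/B = -1/(2) = -0.5000 everywhere (the point (m, s) = (-1, 8) is irrelevant:
the curvature is constant).
Scalar curvature in dimension 2: R = 2K = -2/(2) = -1.0000.

-1.0000


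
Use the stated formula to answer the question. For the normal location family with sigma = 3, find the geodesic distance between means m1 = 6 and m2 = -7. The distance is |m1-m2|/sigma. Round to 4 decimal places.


On the fixed-variance normal subfamily, geodesic distance = |m1-m2|/sigma.
|6 - -7| = 13.
sigma = 3.
d = 13/3 = 4.3333

4.3333


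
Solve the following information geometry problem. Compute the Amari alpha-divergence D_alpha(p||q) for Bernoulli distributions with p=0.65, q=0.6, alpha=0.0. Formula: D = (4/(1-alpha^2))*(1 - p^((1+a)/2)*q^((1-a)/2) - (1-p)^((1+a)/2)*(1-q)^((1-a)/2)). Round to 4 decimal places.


Amari alpha-divergence:
D = (4/(1-alpha^2))*(1 - p^((1+a)/2)*q^((1-a)/2) - (1-p)^((1+a)/2)*(1-q)^((1-a)/2)).
alpha = 0.0, p = 0.65, q = 0.6.
e1 = (1+alpha)/2 = 0.5, e2 = (1-alpha)/2 = 0.5.
t1 = p^e1 * q^e2 = 0.65^0.5 * 0.6^0.5 = 0.6245.
t2 = (1-p)^e1 * (1-q)^e2 = 0.35^0.5 * 0.4^0.5 = 0.374166.
4/(1-alpha^2) = 4.0.
D = 4.0*(1 - 0.6245 - 0.374166) = 0.0053

0.0053


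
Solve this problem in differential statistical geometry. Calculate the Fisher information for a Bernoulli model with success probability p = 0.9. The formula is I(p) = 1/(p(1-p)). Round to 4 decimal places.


For Bernoulli(p), Fisher information is I(p) = 1/(p*(1-p)).
p = 0.9, 1-p = 0.1.
p*(1-p) = 0.09.
I(p) = 1/0.09 = 11.1111

11.1111


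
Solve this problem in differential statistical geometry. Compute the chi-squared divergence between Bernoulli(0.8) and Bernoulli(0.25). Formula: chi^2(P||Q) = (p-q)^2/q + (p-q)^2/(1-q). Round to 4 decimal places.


Chi-squared divergence between Bernoulli distributions:
chi^2 = (p-q)^2/q + (p-q)^2/(1-q).
p = 0.8, q = 0.25, p-q = 0.55.
(p-q)^2 = 0.3025.
term1 = 0.3025/0.25 = 1.21.
term2 = 0.3025/0.75 = 0.403333.
chi^2 = 1.21 + 0.403333 = 1.6133

1.6133


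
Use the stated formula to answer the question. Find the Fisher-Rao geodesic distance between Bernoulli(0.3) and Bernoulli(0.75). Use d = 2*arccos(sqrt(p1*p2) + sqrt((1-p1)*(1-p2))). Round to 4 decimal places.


Geodesic distance on Bernoulli manifold:
d(p1,p2) = 2*arccos(sqrt(p1*p2) + sqrt((1-p1)*(1-p2))).
sqrt(p1*p2) = sqrt(0.3*0.75) = 0.474342.
sqrt((1-p1)*(1-p2)) = sqrt(0.7*0.25) = 0.41833.
arg = 0.474342 + 0.41833 = 0.892672.
d = 2*arccos(0.892672) = 0.9351

0.9351


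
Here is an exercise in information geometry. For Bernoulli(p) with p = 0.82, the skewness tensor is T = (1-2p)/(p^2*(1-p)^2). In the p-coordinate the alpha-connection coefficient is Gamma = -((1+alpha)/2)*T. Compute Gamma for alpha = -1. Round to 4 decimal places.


Skewness (Amari-Chentsov) tensor: T = (1-2p)/(p^2*(1-p)^2).
p = 0.82, 1-2p = -0.64, p^2 = 0.6724, (1-p)^2 = 0.0324.
T = -0.64/(0.6724 * 0.0324) = -29.376988.
In the p-coordinate, Gamma^(alpha) = Gamma^(0) - (alpha/2)*T with Gamma^(0) = (1/2)*g'(p) = -T/2,
so Gamma^(alpha) = -((1+alpha)/2)*T.
alpha = -1, -(1+alpha)/2 = 0.0.
Gamma = 0.0 * -29.376988 = 0.0000

0.0000


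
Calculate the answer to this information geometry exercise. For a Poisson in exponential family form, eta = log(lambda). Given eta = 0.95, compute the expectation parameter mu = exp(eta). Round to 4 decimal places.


Expectation parameter for Poisson exponential family:
mu = exp(eta).
eta = 0.95.
mu = exp(0.95) = 2.5857

2.5857


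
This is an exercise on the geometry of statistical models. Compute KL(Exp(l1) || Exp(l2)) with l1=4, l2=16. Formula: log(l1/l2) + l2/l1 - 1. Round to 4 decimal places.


KL divergence for exponential family:
KL = log(l1/l2) + l2/l1 - 1.
log(4/16) = -1.386294.
16/4 = 4.0.
KL = -1.386294 + 4.0 - 1 = 1.6137

1.6137


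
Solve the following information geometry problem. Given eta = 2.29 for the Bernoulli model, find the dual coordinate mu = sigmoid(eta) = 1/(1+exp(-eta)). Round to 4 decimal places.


Dual coordinate (expectation parameter) for Bernoulli:
mu = 1/(1+exp(-eta)).
eta = 2.29.
exp(-eta) = exp(-2.29) = 0.101266.
mu = 1/(1+0.101266) = 0.9080

0.9080


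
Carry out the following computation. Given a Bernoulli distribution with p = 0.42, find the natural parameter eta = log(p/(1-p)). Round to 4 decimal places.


Natural parameter for Bernoulli: eta = log(p/(1-p)).
p = 0.42, 1-p = 0.58.
p/(1-p) = 0.724138.
eta = log(0.724138) = -0.3228

-0.3228


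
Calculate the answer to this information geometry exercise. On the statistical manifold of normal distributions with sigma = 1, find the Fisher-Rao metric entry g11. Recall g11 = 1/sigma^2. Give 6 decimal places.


For the 2-parameter normal family, the Fisher metric has:
  g11 = 1/sigma^2, g22 = 2/sigma^2.
sigma = 1, sigma^2 = 1.
g11 = 1.000000

1.000000


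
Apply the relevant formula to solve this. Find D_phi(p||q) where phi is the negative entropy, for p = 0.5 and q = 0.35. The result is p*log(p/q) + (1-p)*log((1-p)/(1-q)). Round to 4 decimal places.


Bregman divergence with negative entropy generator:
D = p*log(p/q) + (1-p)*log((1-p)/(1-q)).
p = 0.5, q = 0.35.
p*log(p/q) = 0.5*log(0.5/0.35) = 0.178337.
(1-p)*log((1-p)/(1-q)) = 0.5*log(0.5/0.65) = -0.131182.
D = 0.178337 + -0.131182 = 0.0472

0.0472


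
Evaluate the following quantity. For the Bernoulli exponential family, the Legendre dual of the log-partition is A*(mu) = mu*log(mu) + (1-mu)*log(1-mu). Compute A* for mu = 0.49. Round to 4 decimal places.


Legendre transform for Bernoulli:
A*(mu) = mu*log(mu) + (1-mu)*log(1-mu).
mu = 0.49, 1-mu = 0.51.
mu*log(mu) = 0.49*log(0.49) = -0.349541.
(1-mu)*log(1-mu) = 0.51*log(0.51) = -0.343406.
A* = -0.349541 + -0.343406 = -0.6929

-0.6929


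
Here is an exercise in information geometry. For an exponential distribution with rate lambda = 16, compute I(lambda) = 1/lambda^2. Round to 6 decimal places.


Fisher information for exponential: I(lambda) = 1/lambda^2.
lambda = 16, lambda^2 = 256.
I = 1/256 = 0.003906

0.003906


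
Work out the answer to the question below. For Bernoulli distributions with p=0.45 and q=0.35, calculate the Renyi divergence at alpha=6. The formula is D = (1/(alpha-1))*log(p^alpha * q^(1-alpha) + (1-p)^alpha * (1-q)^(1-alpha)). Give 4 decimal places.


Renyi divergence of order alpha between Bernoulli distributions:
D = (1/(alpha-1))*log(p^alpha * q^(1-alpha) + (1-p)^alpha * (1-q)^(1-alpha)).
alpha = 6, p = 0.45, q = 0.35.
p^alpha * q^(1-alpha) = 0.45^6 * 0.35^-5 = 1.581011.
(1-p)^alpha * (1-q)^(1-alpha) = 0.55^6 * 0.65^-5 = 0.238566.
sum = 1.581011 + 0.238566 = 1.819577.
D = (1/5)*log(1.819577) = 0.1197

0.1197


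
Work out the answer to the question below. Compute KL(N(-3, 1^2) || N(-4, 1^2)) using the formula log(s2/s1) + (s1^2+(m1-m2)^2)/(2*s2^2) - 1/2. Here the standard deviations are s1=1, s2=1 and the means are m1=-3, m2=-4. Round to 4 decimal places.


KL divergence between normal distributions:
KL = log(s2/s1) + (s1^2 + (m1-m2)^2)/(2*s2^2) - 1/2.
log(1/1) = 0.0.
(1^2 + (-3--4)^2)/(2*1^2) = (1 + 1)/2 = 1.0.
KL = 0.0 + 1.0 - 0.5 = 0.5000

0.5000


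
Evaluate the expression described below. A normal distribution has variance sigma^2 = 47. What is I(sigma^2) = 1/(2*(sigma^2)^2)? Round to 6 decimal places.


Fisher information for variance: I(sigma^2) = 1/(2*sigma^4).
sigma^2 = 47, so sigma^4 = 2209.
I = 1/(2*2209) = 1/4418 = 0.000226

0.000226


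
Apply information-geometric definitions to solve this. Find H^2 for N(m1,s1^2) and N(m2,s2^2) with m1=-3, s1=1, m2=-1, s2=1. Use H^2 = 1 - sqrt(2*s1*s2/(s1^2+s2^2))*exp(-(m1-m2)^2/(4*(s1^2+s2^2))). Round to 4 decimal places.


Squared Hellinger distance for Gaussians:
H^2 = 1 - sqrt(2*s1*s2/(s1^2+s2^2)) * exp(-(m1-m2)^2/(4*(s1^2+s2^2))).
s1^2 = 1, s2^2 = 1, s1^2+s2^2 = 2.
sqrt(2*1*1/(2)) = 1.0.
(m1-m2)^2 = (-2)^2 = 4.
exp(-4/(4*2)) = exp(-0.5) = 0.606531.
H^2 = 1 - 1.0*0.606531 = 0.3935

0.3935


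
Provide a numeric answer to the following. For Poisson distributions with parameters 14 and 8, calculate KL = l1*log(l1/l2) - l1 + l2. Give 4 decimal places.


KL divergence for Poisson:
KL = l1*log(l1/l2) - l1 + l2.
l1 = 14, l2 = 8.
log(14/8) = 0.559616.
l1*log(l1/l2) = 14 * 0.559616 = 7.834621.
KL = 7.834621 - 14 + 8 = 1.8346

1.8346


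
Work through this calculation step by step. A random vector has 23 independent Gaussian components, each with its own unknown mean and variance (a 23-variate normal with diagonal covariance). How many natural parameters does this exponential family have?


Exponential family dimension calculation:
Each univariate normal has two natural parameters (mu/sigma^2 and -1/(2 sigma^2)).
With 23 independent components, dim = 2 * 23 = 46.

46


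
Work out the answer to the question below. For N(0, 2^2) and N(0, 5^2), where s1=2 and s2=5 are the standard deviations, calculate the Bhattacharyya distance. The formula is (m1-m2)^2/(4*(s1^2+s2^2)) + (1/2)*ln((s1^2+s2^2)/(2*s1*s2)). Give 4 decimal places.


Bhattacharyya distance between two Gaussians:
DB = (m1-m2)^2/(4*(s1^2+s2^2)) + (1/2)*ln((s1^2+s2^2)/(2*s1*s2)).
(m1-m2)^2 = (0)^2 = 0.
s1^2+s2^2 = 4 + 25 = 29.
term1 = 0/116 = 0.0.
term2 = 0.5*ln(29/20.0) = 0.185782.
DB = 0.0 + 0.185782 = 0.1858

0.1858


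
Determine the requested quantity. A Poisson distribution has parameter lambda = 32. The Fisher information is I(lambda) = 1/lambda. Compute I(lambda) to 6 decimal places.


Fisher information for Poisson: I(lambda) = 1/lambda.
lambda = 32.
I(lambda) = 1/32 = 0.031250

0.031250


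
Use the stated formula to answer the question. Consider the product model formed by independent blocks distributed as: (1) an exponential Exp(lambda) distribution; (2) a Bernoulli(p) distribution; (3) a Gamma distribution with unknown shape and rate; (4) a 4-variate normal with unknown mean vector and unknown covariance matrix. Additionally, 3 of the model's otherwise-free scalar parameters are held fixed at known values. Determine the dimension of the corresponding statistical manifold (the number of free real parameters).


The dimension of a statistical manifold equals the number of free
(independent) real parameters of the model. For a product of independent
blocks the parameter counts add.
- exponential (lambda): 1.
- Bernoulli (p): 1.
- Gamma (shape, rate): 2.
- 4-variate normal: 4 (mean) + 4*5/2 = 10 (symmetric covariance) = 14.
Total = 1 + 1 + 2 + 14 = 18.
3 parameter(s) fixed at known values: 18 - 3 = 15.
Dimension = 15

15


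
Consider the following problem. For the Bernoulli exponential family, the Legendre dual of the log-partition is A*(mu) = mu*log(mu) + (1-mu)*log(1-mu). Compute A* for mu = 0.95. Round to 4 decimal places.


Legendre transform for Bernoulli:
A*(mu) = mu*log(mu) + (1-mu)*log(1-mu).
mu = 0.95, 1-mu = 0.05.
mu*log(mu) = 0.95*log(0.95) = -0.048729.
(1-mu)*log(1-mu) = 0.05*log(0.05) = -0.149787.
A* = -0.048729 + -0.149787 = -0.1985

-0.1985


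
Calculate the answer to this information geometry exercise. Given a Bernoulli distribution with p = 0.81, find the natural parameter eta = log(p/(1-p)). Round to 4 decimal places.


Natural parameter for Bernoulli: eta = log(p/(1-p)).
p = 0.81, 1-p = 0.19.
p/(1-p) = 4.263158.
eta = log(4.263158) = 1.4500

1.4500


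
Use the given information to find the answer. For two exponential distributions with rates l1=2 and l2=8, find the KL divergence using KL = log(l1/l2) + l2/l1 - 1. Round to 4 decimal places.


KL divergence for exponential family:
KL = log(l1/l2) + l2/l1 - 1.
log(2/8) = -1.386294.
8/2 = 4.0.
KL = -1.386294 + 4.0 - 1 = 1.6137

1.6137


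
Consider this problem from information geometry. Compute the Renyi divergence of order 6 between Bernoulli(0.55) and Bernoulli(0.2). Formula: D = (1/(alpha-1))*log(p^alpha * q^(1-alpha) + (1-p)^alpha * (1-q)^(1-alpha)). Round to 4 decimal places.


Renyi divergence of order alpha between Bernoulli distributions:
D = (1/(alpha-1))*log(p^alpha * q^(1-alpha) + (1-p)^alpha * (1-q)^(1-alpha)).
alpha = 6, p = 0.55, q = 0.2.
p^alpha * q^(1-alpha) = 0.55^6 * 0.2^-5 = 86.502002.
(1-p)^alpha * (1-q)^(1-alpha) = 0.45^6 * 0.8^-5 = 0.025341.
sum = 86.502002 + 0.025341 = 86.527343.
D = (1/5)*log(86.527343) = 0.8921

0.8921


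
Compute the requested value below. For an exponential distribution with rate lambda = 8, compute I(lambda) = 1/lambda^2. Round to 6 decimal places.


Fisher information for exponential: I(lambda) = 1/lambda^2.
lambda = 8, lambda^2 = 64.
I = 1/64 = 0.015625

0.015625


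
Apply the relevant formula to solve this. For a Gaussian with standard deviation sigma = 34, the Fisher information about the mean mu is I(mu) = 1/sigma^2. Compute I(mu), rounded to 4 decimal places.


The Fisher information for the mean of a normal distribution is I(mu) = 1/sigma^2.
sigma = 34, so sigma^2 = 1156.
I(mu) = 1/1156 = 0.0009

0.0009


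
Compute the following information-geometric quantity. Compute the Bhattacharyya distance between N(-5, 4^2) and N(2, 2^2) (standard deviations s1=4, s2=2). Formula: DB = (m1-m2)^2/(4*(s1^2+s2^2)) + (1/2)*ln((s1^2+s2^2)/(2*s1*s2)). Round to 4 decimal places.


Bhattacharyya distance between two Gaussians:
DB = (m1-m2)^2/(4*(s1^2+s2^2)) + (1/2)*ln((s1^2+s2^2)/(2*s1*s2)).
(m1-m2)^2 = (-7)^2 = 49.
s1^2+s2^2 = 16 + 4 = 20.
term1 = 49/80 = 0.6125.
term2 = 0.5*ln(20/16.0) = 0.111572.
DB = 0.6125 + 0.111572 = 0.7241

0.7241


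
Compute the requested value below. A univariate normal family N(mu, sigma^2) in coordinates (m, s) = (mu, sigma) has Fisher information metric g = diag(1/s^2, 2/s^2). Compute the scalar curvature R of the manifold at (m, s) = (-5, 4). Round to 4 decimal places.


The metric has the form g = (A dm^2 + B ds^2)/s^2 with A = 1, B = 2.
Substitute u = sqrt(A/B)*m: g = B*(du^2 + ds^2)/s^2, i.e. B times the
Poincare upper half-plane metric, which has constant Gaussian curvature -1.
Scaling a 2D metric by a constant c divides the Gaussian curvature by c,
so K = -1/B = -1/(2) = -0.5000 everywhere (the point (m, s) = (-5, 4) is irrelevant:
the curvature is constant).
Scalar curvature in dimension 2: R = 2K = -2/(2) = -1.0000.

-1.0000


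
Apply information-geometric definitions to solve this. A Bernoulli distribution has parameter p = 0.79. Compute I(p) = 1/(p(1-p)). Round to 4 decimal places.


For Bernoulli(p), Fisher information is I(p) = 1/(p*(1-p)).
p = 0.79, 1-p = 0.21.
p*(1-p) = 0.1659.
I(p) = 1/0.1659 = 6.0277

6.0277


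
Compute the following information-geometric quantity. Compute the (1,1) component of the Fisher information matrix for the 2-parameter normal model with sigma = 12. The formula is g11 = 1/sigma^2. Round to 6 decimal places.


For the 2-parameter normal family, the Fisher metric has:
  g11 = 1/sigma^2, g22 = 2/sigma^2.
sigma = 12, sigma^2 = 144.
g11 = 0.006944

0.006944


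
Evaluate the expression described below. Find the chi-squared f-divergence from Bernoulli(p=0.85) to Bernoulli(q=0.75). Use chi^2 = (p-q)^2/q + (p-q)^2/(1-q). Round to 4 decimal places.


Chi-squared divergence between Bernoulli distributions:
chi^2 = (p-q)^2/q + (p-q)^2/(1-q).
p = 0.85, q = 0.75, p-q = 0.1.
(p-q)^2 = 0.01.
term1 = 0.01/0.75 = 0.013333.
term2 = 0.01/0.25 = 0.04.
chi^2 = 0.013333 + 0.04 = 0.0533

0.0533


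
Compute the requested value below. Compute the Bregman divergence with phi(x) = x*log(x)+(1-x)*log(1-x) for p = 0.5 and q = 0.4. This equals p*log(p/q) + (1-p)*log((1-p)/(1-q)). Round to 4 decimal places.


Bregman divergence with negative entropy generator:
D = p*log(p/q) + (1-p)*log((1-p)/(1-q)).
p = 0.5, q = 0.4.
p*log(p/q) = 0.5*log(0.5/0.4) = 0.111572.
(1-p)*log((1-p)/(1-q)) = 0.5*log(0.5/0.6) = -0.091161.
D = 0.111572 + -0.091161 = 0.0204

0.0204


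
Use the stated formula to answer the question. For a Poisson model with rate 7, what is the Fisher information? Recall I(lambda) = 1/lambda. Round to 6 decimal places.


Fisher information for Poisson: I(lambda) = 1/lambda.
lambda = 7.
I(lambda) = 1/7 = 0.142857

0.142857


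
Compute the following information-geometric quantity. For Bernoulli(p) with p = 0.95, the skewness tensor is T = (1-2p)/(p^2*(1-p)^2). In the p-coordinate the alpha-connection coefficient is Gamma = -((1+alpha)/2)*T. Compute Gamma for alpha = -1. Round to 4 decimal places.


Skewness (Amari-Chentsov) tensor: T = (1-2p)/(p^2*(1-p)^2).
p = 0.95, 1-2p = -0.9, p^2 = 0.9025, (1-p)^2 = 0.0025.
T = -0.9/(0.9025 * 0.0025) = -398.891967.
In the p-coordinate, Gamma^(alpha) = Gamma^(0) - (alpha/2)*T with Gamma^(0) = (1/2)*g'(p) = -T/2,
so Gamma^(alpha) = -((1+alpha)/2)*T.
alpha = -1, -(1+alpha)/2 = 0.0.
Gamma = 0.0 * -398.891967 = 0.0000

0.0000


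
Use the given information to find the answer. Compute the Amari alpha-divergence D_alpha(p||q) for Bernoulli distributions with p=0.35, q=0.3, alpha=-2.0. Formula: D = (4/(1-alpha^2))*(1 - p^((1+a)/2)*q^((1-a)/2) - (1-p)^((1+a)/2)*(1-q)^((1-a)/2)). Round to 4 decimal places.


Amari alpha-divergence:
D = (4/(1-alpha^2))*(1 - p^((1+a)/2)*q^((1-a)/2) - (1-p)^((1+a)/2)*(1-q)^((1-a)/2)).
alpha = -2.0, p = 0.35, q = 0.3.
e1 = (1+alpha)/2 = -0.5, e2 = (1-alpha)/2 = 1.5.
t1 = p^e1 * q^e2 = 0.35^-0.5 * 0.3^1.5 = 0.277746.
t2 = (1-p)^e1 * (1-q)^e2 = 0.65^-0.5 * 0.7^1.5 = 0.726424.
4/(1-alpha^2) = -1.333333.
D = -1.333333*(1 - 0.277746 - 0.726424) = 0.0056

0.0056


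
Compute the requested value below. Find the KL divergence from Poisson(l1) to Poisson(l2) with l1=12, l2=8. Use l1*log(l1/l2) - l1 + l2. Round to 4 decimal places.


KL divergence for Poisson:
KL = l1*log(l1/l2) - l1 + l2.
l1 = 12, l2 = 8.
log(12/8) = 0.405465.
l1*log(l1/l2) = 12 * 0.405465 = 4.865581.
KL = 4.865581 - 12 + 8 = 0.8656

0.8656


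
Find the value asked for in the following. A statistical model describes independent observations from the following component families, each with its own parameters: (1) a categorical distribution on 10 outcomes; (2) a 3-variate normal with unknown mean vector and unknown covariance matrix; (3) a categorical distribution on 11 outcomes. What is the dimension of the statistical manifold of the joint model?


The dimension of a statistical manifold equals the number of free
(independent) real parameters of the model. For a product of independent
blocks the parameter counts add.
- categorical on 10 outcomes (probabilities sum to 1): 10-1 = 9.
- 3-variate normal: 3 (mean) + 3*4/2 = 6 (symmetric covariance) = 9.
- categorical on 11 outcomes (probabilities sum to 1): 11-1 = 10.
Total = 9 + 9 + 10 = 28.
Dimension = 28

28


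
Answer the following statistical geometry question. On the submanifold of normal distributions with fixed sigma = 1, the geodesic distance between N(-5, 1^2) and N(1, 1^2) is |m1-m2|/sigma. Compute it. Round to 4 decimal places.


On the fixed-variance normal subfamily, geodesic distance = |m1-m2|/sigma.
|-5 - 1| = 6.
sigma = 1.
d = 6/1 = 6.0000

6.0000


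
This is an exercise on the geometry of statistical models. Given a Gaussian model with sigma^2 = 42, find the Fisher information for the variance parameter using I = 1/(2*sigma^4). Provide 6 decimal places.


Fisher information for variance: I(sigma^2) = 1/(2*sigma^4).
sigma^2 = 42, so sigma^4 = 1764.
I = 1/(2*1764) = 1/3528 = 0.000283

0.000283


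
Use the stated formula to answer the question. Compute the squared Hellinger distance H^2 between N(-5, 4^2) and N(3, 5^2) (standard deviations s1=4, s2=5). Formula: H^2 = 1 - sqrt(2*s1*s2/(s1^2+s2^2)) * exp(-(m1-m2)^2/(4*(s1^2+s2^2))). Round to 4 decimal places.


Squared Hellinger distance for Gaussians:
H^2 = 1 - sqrt(2*s1*s2/(s1^2+s2^2)) * exp(-(m1-m2)^2/(4*(s1^2+s2^2))).
s1^2 = 16, s2^2 = 25, s1^2+s2^2 = 41.
sqrt(2*4*5/(41)) = 0.98773.
(m1-m2)^2 = (-8)^2 = 64.
exp(-64/(4*41)) = exp(-0.390244) = 0.676892.
H^2 = 1 - 0.98773*0.676892 = 0.3314

0.3314


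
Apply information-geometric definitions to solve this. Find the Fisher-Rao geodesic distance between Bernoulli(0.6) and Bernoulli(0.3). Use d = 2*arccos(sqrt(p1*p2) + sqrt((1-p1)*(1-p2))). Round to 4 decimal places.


Geodesic distance on Bernoulli manifold:
d(p1,p2) = 2*arccos(sqrt(p1*p2) + sqrt((1-p1)*(1-p2))).
sqrt(p1*p2) = sqrt(0.6*0.3) = 0.424264.
sqrt((1-p1)*(1-p2)) = sqrt(0.4*0.7) = 0.52915.
arg = 0.424264 + 0.52915 = 0.953414.
d = 2*arccos(0.953414) = 0.6129

0.6129


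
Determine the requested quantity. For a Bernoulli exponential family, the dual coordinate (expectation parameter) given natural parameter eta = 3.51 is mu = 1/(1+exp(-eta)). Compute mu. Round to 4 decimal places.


Dual coordinate (expectation parameter) for Bernoulli:
mu = 1/(1+exp(-eta)).
eta = 3.51.
exp(-eta) = exp(-3.51) = 0.029897.
mu = 1/(1+0.029897) = 0.9710

0.9710


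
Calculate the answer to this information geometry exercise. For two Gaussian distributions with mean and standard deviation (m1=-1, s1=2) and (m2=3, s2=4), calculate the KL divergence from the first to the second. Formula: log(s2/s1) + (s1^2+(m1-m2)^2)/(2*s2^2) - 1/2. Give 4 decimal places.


KL divergence between normal distributions:
KL = log(s2/s1) + (s1^2 + (m1-m2)^2)/(2*s2^2) - 1/2.
log(4/2) = 0.693147.
(2^2 + (-1-3)^2)/(2*4^2) = (4 + 16)/32 = 0.625.
KL = 0.693147 + 0.625 - 0.5 = 0.8181

0.8181


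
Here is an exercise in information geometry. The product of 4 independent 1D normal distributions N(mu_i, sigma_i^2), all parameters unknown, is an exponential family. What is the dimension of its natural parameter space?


Exponential family dimension calculation:
Each univariate normal has two natural parameters (mu/sigma^2 and -1/(2 sigma^2)).
With 4 independent components, dim = 2 * 4 = 8.

8


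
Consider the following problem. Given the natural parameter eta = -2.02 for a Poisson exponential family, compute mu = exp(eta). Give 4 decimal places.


Expectation parameter for Poisson exponential family:
mu = exp(eta).
eta = -2.02.
mu = exp(-2.02) = 0.1327

0.1327


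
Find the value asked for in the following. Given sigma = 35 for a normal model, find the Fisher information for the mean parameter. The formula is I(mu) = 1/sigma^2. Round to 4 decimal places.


The Fisher information for the mean of a normal distribution is I(mu) = 1/sigma^2.
sigma = 35, so sigma^2 = 1225.
I(mu) = 1/1225 = 0.0008

0.0008


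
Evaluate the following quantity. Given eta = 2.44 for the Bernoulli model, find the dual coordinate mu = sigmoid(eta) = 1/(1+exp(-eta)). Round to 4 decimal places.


Dual coordinate (expectation parameter) for Bernoulli:
mu = 1/(1+exp(-eta)).
eta = 2.44.
exp(-eta) = exp(-2.44) = 0.087161.
mu = 1/(1+0.087161) = 0.9198

0.9198


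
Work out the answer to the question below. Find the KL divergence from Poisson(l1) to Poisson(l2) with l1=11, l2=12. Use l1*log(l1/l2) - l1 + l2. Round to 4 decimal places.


KL divergence for Poisson:
KL = l1*log(l1/l2) - l1 + l2.
l1 = 11, l2 = 12.
log(11/12) = -0.087011.
l1*log(l1/l2) = 11 * -0.087011 = -0.957125.
KL = -0.957125 - 11 + 12 = 0.0429

0.0429


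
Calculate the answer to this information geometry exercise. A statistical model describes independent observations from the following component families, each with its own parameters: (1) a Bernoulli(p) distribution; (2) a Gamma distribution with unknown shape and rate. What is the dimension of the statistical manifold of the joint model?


The dimension of a statistical manifold equals the number of free
(independent) real parameters of the model. For a product of independent
blocks the parameter counts add.
- Bernoulli (p): 1.
- Gamma (shape, rate): 2.
Total = 1 + 2 = 3.
Dimension = 3

3


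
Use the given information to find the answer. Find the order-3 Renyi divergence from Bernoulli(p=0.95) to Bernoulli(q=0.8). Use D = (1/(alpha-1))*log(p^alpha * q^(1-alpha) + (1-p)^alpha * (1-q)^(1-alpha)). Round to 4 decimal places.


Renyi divergence of order alpha between Bernoulli distributions:
D = (1/(alpha-1))*log(p^alpha * q^(1-alpha) + (1-p)^alpha * (1-q)^(1-alpha)).
alpha = 3, p = 0.95, q = 0.8.
p^alpha * q^(1-alpha) = 0.95^3 * 0.8^-2 = 1.339648.
(1-p)^alpha * (1-q)^(1-alpha) = 0.05^3 * 0.2^-2 = 0.003125.
sum = 1.339648 + 0.003125 = 1.342773.
D = (1/2)*log(1.342773) = 0.1474

0.1474


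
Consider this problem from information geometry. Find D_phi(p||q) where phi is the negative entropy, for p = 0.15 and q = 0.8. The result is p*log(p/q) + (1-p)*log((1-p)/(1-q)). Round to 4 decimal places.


Bregman divergence with negative entropy generator:
D = p*log(p/q) + (1-p)*log((1-p)/(1-q)).
p = 0.15, q = 0.8.
p*log(p/q) = 0.15*log(0.15/0.8) = -0.251096.
(1-p)*log((1-p)/(1-q)) = 0.85*log(0.85/0.2) = 1.229881.
D = -0.251096 + 1.229881 = 0.9788

0.9788


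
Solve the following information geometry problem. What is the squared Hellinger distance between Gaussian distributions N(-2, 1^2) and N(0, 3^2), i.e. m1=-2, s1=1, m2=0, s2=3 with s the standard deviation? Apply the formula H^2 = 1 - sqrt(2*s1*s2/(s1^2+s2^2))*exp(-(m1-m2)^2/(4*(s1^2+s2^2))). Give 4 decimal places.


Squared Hellinger distance for Gaussians:
H^2 = 1 - sqrt(2*s1*s2/(s1^2+s2^2)) * exp(-(m1-m2)^2/(4*(s1^2+s2^2))).
s1^2 = 1, s2^2 = 9, s1^2+s2^2 = 10.
sqrt(2*1*3/(10)) = 0.774597.
(m1-m2)^2 = (-2)^2 = 4.
exp(-4/(4*10)) = exp(-0.1) = 0.904837.
H^2 = 1 - 0.774597*0.904837 = 0.2991

0.2991


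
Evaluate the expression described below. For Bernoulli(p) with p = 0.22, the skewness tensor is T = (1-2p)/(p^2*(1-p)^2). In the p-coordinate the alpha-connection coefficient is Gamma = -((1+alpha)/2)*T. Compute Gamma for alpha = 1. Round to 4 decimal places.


Skewness (Amari-Chentsov) tensor: T = (1-2p)/(p^2*(1-p)^2).
p = 0.22, 1-2p = 0.56, p^2 = 0.0484, (1-p)^2 = 0.6084.
T = 0.56/(0.0484 * 0.6084) = 19.017502.
In the p-coordinate, Gamma^(alpha) = Gamma^(0) - (alpha/2)*T with Gamma^(0) = (1/2)*g'(p) = -T/2,
so Gamma^(alpha) = -((1+alpha)/2)*T.
alpha = 1, -(1+alpha)/2 = -1.0.
Gamma = -1.0 * 19.017502 = -19.0175

-19.0175


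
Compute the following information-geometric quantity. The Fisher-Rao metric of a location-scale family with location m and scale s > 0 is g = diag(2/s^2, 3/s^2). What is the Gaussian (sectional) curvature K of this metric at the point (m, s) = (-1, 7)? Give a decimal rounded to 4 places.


The metric has the form g = (A dm^2 + B ds^2)/s^2 with A = 2, B = 3.
Substitute u = sqrt(A/B)*m: g = B*(du^2 + ds^2)/s^2, i.e. B times the
Poincare upper half-plane metric, which has constant Gaussian curvature -1.
Scaling a 2D metric by a constant c divides the Gaussian curvature by c,
so K = -1/B = -1/(3) = -0.3333 everywhere (the point (m, s) = (-1, 7) is irrelevant:
the curvature is constant).
The requested Gaussian curvature is K = -0.3333.

-0.3333


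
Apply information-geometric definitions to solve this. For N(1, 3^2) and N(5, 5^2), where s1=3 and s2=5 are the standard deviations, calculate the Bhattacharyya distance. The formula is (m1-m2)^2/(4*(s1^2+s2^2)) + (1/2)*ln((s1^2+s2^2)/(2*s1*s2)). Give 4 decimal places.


Bhattacharyya distance between two Gaussians:
DB = (m1-m2)^2/(4*(s1^2+s2^2)) + (1/2)*ln((s1^2+s2^2)/(2*s1*s2)).
(m1-m2)^2 = (-4)^2 = 16.
s1^2+s2^2 = 9 + 25 = 34.
term1 = 16/136 = 0.117647.
term2 = 0.5*ln(34/30.0) = 0.062582.
DB = 0.117647 + 0.062582 = 0.1802

0.1802


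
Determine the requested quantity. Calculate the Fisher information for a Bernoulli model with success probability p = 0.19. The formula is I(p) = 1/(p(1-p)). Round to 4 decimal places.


For Bernoulli(p), Fisher information is I(p) = 1/(p*(1-p)).
p = 0.19, 1-p = 0.81.
p*(1-p) = 0.1539.
I(p) = 1/0.1539 = 6.4977

6.4977


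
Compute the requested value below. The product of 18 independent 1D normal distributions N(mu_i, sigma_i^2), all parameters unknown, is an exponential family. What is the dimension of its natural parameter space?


Exponential family dimension calculation:
Each univariate normal has two natural parameters (mu/sigma^2 and -1/(2 sigma^2)).
With 18 independent components, dim = 2 * 18 = 36.

36


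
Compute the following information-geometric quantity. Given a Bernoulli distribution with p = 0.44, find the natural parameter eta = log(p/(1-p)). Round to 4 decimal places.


Natural parameter for Bernoulli: eta = log(p/(1-p)).
p = 0.44, 1-p = 0.56.
p/(1-p) = 0.785714.
eta = log(0.785714) = -0.2412

-0.2412


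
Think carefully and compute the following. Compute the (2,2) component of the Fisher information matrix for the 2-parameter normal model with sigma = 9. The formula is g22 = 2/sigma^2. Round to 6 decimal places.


For the 2-parameter normal family, the Fisher metric has:
  g11 = 1/sigma^2, g22 = 2/sigma^2.
sigma = 9, sigma^2 = 81.
g22 = 0.024691

0.024691


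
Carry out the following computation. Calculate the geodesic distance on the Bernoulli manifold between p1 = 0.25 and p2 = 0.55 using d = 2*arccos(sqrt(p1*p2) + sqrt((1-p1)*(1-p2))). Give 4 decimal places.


Geodesic distance on Bernoulli manifold:
d(p1,p2) = 2*arccos(sqrt(p1*p2) + sqrt((1-p1)*(1-p2))).
sqrt(p1*p2) = sqrt(0.25*0.55) = 0.37081.
sqrt((1-p1)*(1-p2)) = sqrt(0.75*0.45) = 0.580948.
arg = 0.37081 + 0.580948 = 0.951757.
d = 2*arccos(0.951757) = 0.6238

0.6238


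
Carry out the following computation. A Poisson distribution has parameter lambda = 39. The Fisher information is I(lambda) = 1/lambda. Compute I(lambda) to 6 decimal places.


Fisher information for Poisson: I(lambda) = 1/lambda.
lambda = 39.
I(lambda) = 1/39 = 0.025641

0.025641


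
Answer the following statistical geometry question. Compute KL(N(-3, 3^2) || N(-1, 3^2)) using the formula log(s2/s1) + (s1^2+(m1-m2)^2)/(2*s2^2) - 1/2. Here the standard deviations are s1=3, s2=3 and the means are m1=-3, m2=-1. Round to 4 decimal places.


KL divergence between normal distributions:
KL = log(s2/s1) + (s1^2 + (m1-m2)^2)/(2*s2^2) - 1/2.
log(3/3) = 0.0.
(3^2 + (-3--1)^2)/(2*3^2) = (9 + 4)/18 = 0.722222.
KL = 0.0 + 0.722222 - 0.5 = 0.2222

0.2222


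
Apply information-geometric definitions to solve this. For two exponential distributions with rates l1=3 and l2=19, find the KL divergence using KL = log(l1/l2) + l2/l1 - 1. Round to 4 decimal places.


KL divergence for exponential family:
KL = log(l1/l2) + l2/l1 - 1.
log(3/19) = -1.845827.
19/3 = 6.333333.
KL = -1.845827 + 6.333333 - 1 = 3.4875

3.4875


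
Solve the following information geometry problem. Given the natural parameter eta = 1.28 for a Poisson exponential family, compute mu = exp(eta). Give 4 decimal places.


Expectation parameter for Poisson exponential family:
mu = exp(eta).
eta = 1.28.
mu = exp(1.28) = 3.5966

3.5966


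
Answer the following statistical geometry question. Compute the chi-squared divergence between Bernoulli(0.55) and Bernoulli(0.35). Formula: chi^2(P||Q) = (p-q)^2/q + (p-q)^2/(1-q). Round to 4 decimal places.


Chi-squared divergence between Bernoulli distributions:
chi^2 = (p-q)^2/q + (p-q)^2/(1-q).
p = 0.55, q = 0.35, p-q = 0.2.
(p-q)^2 = 0.04.
term1 = 0.04/0.35 = 0.114286.
term2 = 0.04/0.65 = 0.061538.
chi^2 = 0.114286 + 0.061538 = 0.1758

0.1758


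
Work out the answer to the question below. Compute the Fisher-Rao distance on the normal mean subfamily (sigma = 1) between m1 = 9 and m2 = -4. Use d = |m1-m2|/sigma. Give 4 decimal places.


On the fixed-variance normal subfamily, geodesic distance = |m1-m2|/sigma.
|9 - -4| = 13.
sigma = 1.
d = 13/1 = 13.0000

13.0000


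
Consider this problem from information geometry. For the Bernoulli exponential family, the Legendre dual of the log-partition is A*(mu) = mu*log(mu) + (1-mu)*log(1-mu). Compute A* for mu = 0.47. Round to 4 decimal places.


Legendre transform for Bernoulli:
A*(mu) = mu*log(mu) + (1-mu)*log(1-mu).
mu = 0.47, 1-mu = 0.53.
mu*log(mu) = 0.47*log(0.47) = -0.354861.
(1-mu)*log(1-mu) = 0.53*log(0.53) = -0.336485.
A* = -0.354861 + -0.336485 = -0.6913

-0.6913


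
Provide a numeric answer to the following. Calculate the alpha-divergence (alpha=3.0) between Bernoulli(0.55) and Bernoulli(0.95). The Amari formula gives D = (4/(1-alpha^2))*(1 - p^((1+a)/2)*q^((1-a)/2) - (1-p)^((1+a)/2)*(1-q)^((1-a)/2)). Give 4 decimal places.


Amari alpha-divergence:
D = (4/(1-alpha^2))*(1 - p^((1+a)/2)*q^((1-a)/2) - (1-p)^((1+a)/2)*(1-q)^((1-a)/2)).
alpha = 3.0, p = 0.55, q = 0.95.
e1 = (1+alpha)/2 = 2.0, e2 = (1-alpha)/2 = -1.0.
t1 = p^e1 * q^e2 = 0.55^2.0 * 0.95^-1.0 = 0.318421.
t2 = (1-p)^e1 * (1-q)^e2 = 0.45^2.0 * 0.05^-1.0 = 4.05.
4/(1-alpha^2) = -0.5.
D = -0.5*(1 - 0.318421 - 4.05) = 1.6842

1.6842


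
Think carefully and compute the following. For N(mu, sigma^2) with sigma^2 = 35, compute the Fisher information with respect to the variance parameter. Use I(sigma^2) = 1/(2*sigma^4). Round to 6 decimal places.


Fisher information for variance: I(sigma^2) = 1/(2*sigma^4).
sigma^2 = 35, so sigma^4 = 1225.
I = 1/(2*1225) = 1/2450 = 0.000408

0.000408


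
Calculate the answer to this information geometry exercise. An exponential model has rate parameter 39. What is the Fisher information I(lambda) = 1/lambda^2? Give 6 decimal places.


Fisher information for exponential: I(lambda) = 1/lambda^2.
lambda = 39, lambda^2 = 1521.
I = 1/1521 = 0.000657

0.000657


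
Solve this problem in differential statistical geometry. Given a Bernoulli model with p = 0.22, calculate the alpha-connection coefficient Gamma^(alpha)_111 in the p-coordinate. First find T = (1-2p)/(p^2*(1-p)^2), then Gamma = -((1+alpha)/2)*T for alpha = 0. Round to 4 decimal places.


Skewness (Amari-Chentsov) tensor: T = (1-2p)/(p^2*(1-p)^2).
p = 0.22, 1-2p = 0.56, p^2 = 0.0484, (1-p)^2 = 0.6084.
T = 0.56/(0.0484 * 0.6084) = 19.017502.
In the p-coordinate, Gamma^(alpha) = Gamma^(0) - (alpha/2)*T with Gamma^(0) = (1/2)*g'(p) = -T/2,
so Gamma^(alpha) = -((1+alpha)/2)*T.
alpha = 0, -(1+alpha)/2 = -0.5.
Gamma = -0.5 * 19.017502 = -9.5088

-9.5088


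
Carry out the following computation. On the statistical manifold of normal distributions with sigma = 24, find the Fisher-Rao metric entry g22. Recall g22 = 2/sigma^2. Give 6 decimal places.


For the 2-parameter normal family, the Fisher metric has:
  g11 = 1/sigma^2, g22 = 2/sigma^2.
sigma = 24, sigma^2 = 576.
g22 = 0.003472

0.003472


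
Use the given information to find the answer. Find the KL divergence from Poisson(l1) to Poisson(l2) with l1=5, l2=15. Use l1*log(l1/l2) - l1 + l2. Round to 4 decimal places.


KL divergence for Poisson:
KL = l1*log(l1/l2) - l1 + l2.
l1 = 5, l2 = 15.
log(5/15) = -1.098612.
l1*log(l1/l2) = 5 * -1.098612 = -5.493061.
KL = -5.493061 - 5 + 15 = 4.5069

4.5069


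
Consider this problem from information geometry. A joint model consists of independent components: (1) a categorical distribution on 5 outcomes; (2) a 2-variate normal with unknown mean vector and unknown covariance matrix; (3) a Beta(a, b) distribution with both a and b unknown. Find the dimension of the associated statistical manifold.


The dimension of a statistical manifold equals the number of free
(independent) real parameters of the model. For a product of independent
blocks the parameter counts add.
- categorical on 5 outcomes (probabilities sum to 1): 5-1 = 4.
- 2-variate normal: 2 (mean) + 2*3/2 = 3 (symmetric covariance) = 5.
- Beta (a, b): 2.
Total = 4 + 5 + 2 = 11.
Dimension = 11

11


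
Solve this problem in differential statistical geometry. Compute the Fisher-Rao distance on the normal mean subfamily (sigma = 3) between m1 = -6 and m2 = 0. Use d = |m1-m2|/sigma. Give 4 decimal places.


On the fixed-variance normal subfamily, geodesic distance = |m1-m2|/sigma.
|-6 - 0| = 6.
sigma = 3.
d = 6/3 = 2.0000

2.0000


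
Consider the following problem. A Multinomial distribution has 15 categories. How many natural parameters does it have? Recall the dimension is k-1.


Exponential family dimension calculation:
For Multinomial with k=15 categories, dim = k-1 = 14.

14


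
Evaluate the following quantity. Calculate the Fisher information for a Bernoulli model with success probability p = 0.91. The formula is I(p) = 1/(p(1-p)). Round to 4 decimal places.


For Bernoulli(p), Fisher information is I(p) = 1/(p*(1-p)).
p = 0.91, 1-p = 0.09.
p*(1-p) = 0.0819.
I(p) = 1/0.0819 = 12.2100

12.2100


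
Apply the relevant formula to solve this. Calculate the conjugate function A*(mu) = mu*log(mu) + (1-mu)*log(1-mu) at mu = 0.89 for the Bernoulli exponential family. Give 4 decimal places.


Legendre transform for Bernoulli:
A*(mu) = mu*log(mu) + (1-mu)*log(1-mu).
mu = 0.89, 1-mu = 0.11.
mu*log(mu) = 0.89*log(0.89) = -0.103715.
(1-mu)*log(1-mu) = 0.11*log(0.11) = -0.2428.
A* = -0.103715 + -0.2428 = -0.3465

-0.3465


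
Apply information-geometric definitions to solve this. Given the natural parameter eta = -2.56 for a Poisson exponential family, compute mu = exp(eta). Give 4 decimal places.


Expectation parameter for Poisson exponential family:
mu = exp(eta).
eta = -2.56.
mu = exp(-2.56) = 0.0773

0.0773


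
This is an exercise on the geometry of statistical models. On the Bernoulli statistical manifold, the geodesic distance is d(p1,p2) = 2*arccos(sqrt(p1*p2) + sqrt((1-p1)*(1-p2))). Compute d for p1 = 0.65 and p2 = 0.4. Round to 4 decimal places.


Geodesic distance on Bernoulli manifold:
d(p1,p2) = 2*arccos(sqrt(p1*p2) + sqrt((1-p1)*(1-p2))).
sqrt(p1*p2) = sqrt(0.65*0.4) = 0.509902.
sqrt((1-p1)*(1-p2)) = sqrt(0.35*0.6) = 0.458258.
arg = 0.509902 + 0.458258 = 0.96816.
d = 2*arccos(0.96816) = 0.5061

0.5061


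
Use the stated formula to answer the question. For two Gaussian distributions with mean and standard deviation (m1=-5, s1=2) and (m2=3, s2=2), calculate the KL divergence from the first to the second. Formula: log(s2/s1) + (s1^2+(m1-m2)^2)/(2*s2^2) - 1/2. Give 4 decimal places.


KL divergence between normal distributions:
KL = log(s2/s1) + (s1^2 + (m1-m2)^2)/(2*s2^2) - 1/2.
log(2/2) = 0.0.
(2^2 + (-5-3)^2)/(2*2^2) = (4 + 64)/8 = 8.5.
KL = 0.0 + 8.5 - 0.5 = 8.0000

8.0000


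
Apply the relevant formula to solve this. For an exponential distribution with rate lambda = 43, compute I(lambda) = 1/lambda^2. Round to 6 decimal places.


Fisher information for exponential: I(lambda) = 1/lambda^2.
lambda = 43, lambda^2 = 1849.
I = 1/1849 = 0.000541

0.000541


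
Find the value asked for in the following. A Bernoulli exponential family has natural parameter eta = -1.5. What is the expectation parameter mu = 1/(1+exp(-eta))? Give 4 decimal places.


Dual coordinate (expectation parameter) for Bernoulli:
mu = 1/(1+exp(-eta)).
eta = -1.5.
exp(-eta) = exp(1.5) = 4.481689.
mu = 1/(1+4.481689) = 0.1824

0.1824


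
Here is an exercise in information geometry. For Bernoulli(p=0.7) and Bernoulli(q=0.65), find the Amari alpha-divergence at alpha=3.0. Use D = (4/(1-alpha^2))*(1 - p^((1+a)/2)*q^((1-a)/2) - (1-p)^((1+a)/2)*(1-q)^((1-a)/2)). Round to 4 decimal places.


Amari alpha-divergence:
D = (4/(1-alpha^2))*(1 - p^((1+a)/2)*q^((1-a)/2) - (1-p)^((1+a)/2)*(1-q)^((1-a)/2)).
alpha = 3.0, p = 0.7, q = 0.65.
e1 = (1+alpha)/2 = 2.0, e2 = (1-alpha)/2 = -1.0.
t1 = p^e1 * q^e2 = 0.7^2.0 * 0.65^-1.0 = 0.753846.
t2 = (1-p)^e1 * (1-q)^e2 = 0.3^2.0 * 0.35^-1.0 = 0.257143.
4/(1-alpha^2) = -0.5.
D = -0.5*(1 - 0.753846 - 0.257143) = 0.0055

0.0055


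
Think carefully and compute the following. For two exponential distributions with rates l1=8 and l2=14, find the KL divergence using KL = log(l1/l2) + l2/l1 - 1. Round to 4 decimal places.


KL divergence for exponential family:
KL = log(l1/l2) + l2/l1 - 1.
log(8/14) = -0.559616.
14/8 = 1.75.
KL = -0.559616 + 1.75 - 1 = 0.1904

0.1904


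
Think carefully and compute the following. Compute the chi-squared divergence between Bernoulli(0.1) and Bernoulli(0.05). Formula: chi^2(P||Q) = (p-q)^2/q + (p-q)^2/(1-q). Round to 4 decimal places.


Chi-squared divergence between Bernoulli distributions:
chi^2 = (p-q)^2/q + (p-q)^2/(1-q).
p = 0.1, q = 0.05, p-q = 0.05.
(p-q)^2 = 0.0025.
term1 = 0.0025/0.05 = 0.05.
term2 = 0.0025/0.95 = 0.002632.
chi^2 = 0.05 + 0.002632 = 0.0526

0.0526
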